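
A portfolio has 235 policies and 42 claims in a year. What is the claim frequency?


frequency = claims / policies
= 42 / 235
= 0.1787


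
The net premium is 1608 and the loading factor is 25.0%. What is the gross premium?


Gross = net * (1 + loading)
= 1608 * (1 + 0.25)
= 1608 * 1.25
= 2010.0


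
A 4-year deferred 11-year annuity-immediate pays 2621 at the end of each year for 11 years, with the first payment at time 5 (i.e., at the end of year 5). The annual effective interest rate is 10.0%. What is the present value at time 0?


PV at time 4 of the 11-year annuity-immediate:
a_n = 2621 * (1-(1+0.1)^(-11))/0.1 = 17023.5549
Discount back 4 years to time 0:
PV = 17023.5549 * (1+0.1)^(-4)
= 17023.5549 * 0.683013
= 11627.3171


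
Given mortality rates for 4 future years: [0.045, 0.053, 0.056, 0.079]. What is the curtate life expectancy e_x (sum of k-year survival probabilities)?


e_x = sum_{k=1}^{n} k_p_x
k_p_x values:
  1_p_x = 0.955
  2_p_x = 0.904385
  3_p_x = 0.853739
  4_p_x = 0.786294
e_x = 3.4994


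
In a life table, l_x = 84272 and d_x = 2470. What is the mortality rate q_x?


q_x = d_x / l_x
= 2470 / 84272
= 0.0293


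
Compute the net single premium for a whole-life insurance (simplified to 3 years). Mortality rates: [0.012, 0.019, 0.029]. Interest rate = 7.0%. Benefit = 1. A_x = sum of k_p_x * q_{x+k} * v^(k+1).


v = 0.934579
Year 0: k_p_x=1.0, q=0.012, term=0.011215
Year 1: k_p_x=0.988, q=0.019, term=0.016396
Year 2: k_p_x=0.969228, q=0.029, term=0.022944
A_x = 0.0506


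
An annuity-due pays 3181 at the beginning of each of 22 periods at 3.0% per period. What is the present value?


PV_due = PMT * (1-(1+i)^(-n))/i * (1+i)
PV_immediate = 50695.3318
PV_due = 50695.3318 * 1.03
= 52216.1918


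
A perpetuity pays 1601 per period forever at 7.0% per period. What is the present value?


PV = PMT / i
= 1601 / 0.07
= 22871.4286


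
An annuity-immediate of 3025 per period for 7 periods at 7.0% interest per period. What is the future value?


FV = PMT * ((1+i)^n - 1) / i
= 3025 * ((1.07)^7 - 1) / 0.07
= 3025 * (1.605781 - 1) / 0.07
= 26178.4138


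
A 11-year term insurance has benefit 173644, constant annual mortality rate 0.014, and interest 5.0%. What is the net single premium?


NSP = benefit * sum_{k=0}^{n-1} k_p_x * q * v^(k+1)
With constant q=0.014, v=0.952381
Sum = 0.109225
NSP = 173644 * 0.109225
= 18966.3283


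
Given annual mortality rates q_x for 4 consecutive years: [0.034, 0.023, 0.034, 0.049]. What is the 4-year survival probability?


p_k = 1 - q_k for each year
Survival = product of (1 - q_k)
= 0.966 * 0.977 * 0.966 * 0.951
= 0.867


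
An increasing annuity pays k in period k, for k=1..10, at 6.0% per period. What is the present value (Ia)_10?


(Ia)_n = sum_{k=1}^{n} k * v^k, v = 1/(1+i)
v = 0.943396
Sum computed term by term:
(Ia)_10 = 36.9624


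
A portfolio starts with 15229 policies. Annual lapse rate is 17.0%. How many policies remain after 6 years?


remaining = initial * (1 - lapse)^years
= 15229 * (1 - 0.17)^6
= 15229 * 0.32694
= 4978.9749


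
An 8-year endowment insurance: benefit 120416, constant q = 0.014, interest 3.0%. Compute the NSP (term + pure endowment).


Term component = 11294.6961
Pure endowment = 8_p_x * v^8 * benefit = 0.893337 * 0.789409 * 120416 = 84918.3835
NSP = 96213.0797


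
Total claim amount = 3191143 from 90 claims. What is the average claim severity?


severity = total / number
= 3191143 / 90
= 35457.1444


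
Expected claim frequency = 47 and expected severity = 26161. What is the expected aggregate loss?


E[S] = E[N] * E[X]
= 47 * 26161
= 1.2296e+06


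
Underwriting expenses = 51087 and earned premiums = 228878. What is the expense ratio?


Expense ratio = expenses / premiums
= 51087 / 228878
= 0.2232


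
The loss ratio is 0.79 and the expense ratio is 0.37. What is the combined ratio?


Combined ratio = loss ratio + expense ratio
= 0.79 + 0.37
= 1.16


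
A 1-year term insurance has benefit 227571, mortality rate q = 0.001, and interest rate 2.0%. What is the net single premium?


NSP = benefit * q * v
v = 1/(1+i) = 0.980392
NSP = 227571 * 0.001 * 0.980392
= 223.1088


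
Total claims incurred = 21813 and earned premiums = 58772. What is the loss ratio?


Loss ratio = claims / premiums
= 21813 / 58772
= 0.3711


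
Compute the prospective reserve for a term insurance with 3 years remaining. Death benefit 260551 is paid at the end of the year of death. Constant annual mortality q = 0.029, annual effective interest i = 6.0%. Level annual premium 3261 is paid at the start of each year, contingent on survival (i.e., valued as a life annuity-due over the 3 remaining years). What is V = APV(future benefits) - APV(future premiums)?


v = 1/(1+i) = 0.943396
APV(future benefits) per unit = sum_{k=0}^{2} k_p_x * q * v^(k+1) = 0.075377
APV(future benefits) = 260551 * 0.075377 = 19639.5781
Life annuity-due factor ä_{x:3} = sum_{k=0}^{2} k_p_x * v^k = 2.755163
APV(future premiums) = 3261 * 2.755163 = 8984.5861
V = 19639.5781 - 8984.5861
= 10654.992


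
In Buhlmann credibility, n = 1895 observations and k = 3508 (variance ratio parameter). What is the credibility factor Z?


Z = n / (n + k)
= 1895 / (1895 + 3508)
= 1895 / 5403
= 0.3507


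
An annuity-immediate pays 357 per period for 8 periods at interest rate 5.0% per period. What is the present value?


PV = PMT * (1 - (1+i)^(-n)) / i
= 357 * (1 - (1+0.05)^(-8)) / 0.05
= 357 * (1 - 0.676839) / 0.05
= 357 * 6.463213
= 2307.367


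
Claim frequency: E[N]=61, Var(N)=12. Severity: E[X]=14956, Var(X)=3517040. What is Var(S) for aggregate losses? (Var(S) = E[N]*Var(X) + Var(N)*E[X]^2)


Var(S) = E[N]*Var(X) + Var(N)*E[X]^2
= 61*3517040 + 12*14956^2
= 214539440 + 2684183232
= 2.8987e+09


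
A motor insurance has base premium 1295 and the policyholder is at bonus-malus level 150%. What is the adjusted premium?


adjusted = base * BM_level / 100
= 1295 * 150 / 100
= 1295 * 1.5
= 1942.5


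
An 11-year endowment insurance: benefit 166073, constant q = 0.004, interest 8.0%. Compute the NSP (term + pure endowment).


Term component = 4662.8163
Pure endowment = 11_p_x * v^11 * benefit = 0.95687 * 0.428883 * 166073 = 68153.8577
NSP = 72816.674


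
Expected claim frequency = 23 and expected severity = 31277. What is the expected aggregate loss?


E[S] = E[N] * E[X]
= 23 * 31277
= 719371


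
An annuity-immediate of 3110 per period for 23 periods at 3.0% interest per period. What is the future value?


FV = PMT * ((1+i)^n - 1) / i
= 3110 * ((1.03)^23 - 1) / 0.03
= 3110 * (1.973587 - 1) / 0.03
= 100928.4683


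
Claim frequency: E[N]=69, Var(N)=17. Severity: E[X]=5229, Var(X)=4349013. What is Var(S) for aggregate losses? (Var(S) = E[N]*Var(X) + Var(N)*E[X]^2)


Var(S) = E[N]*Var(X) + Var(N)*E[X]^2
= 69*4349013 + 17*5229^2
= 300081897 + 464821497
= 7.6490e+08


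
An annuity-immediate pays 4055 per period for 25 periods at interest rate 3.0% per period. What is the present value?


PV = PMT * (1 - (1+i)^(-n)) / i
= 4055 * (1 - (1+0.03)^(-25)) / 0.03
= 4055 * (1 - 0.477606) / 0.03
= 4055 * 17.413148
= 70610.3139


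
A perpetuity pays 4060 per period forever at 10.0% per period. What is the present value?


PV = PMT / i
= 4060 / 0.1
= 40600.0


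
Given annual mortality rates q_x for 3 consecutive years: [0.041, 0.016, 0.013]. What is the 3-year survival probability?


p_k = 1 - q_k for each year
Survival = product of (1 - q_k)
= 0.959 * 0.984 * 0.987
= 0.9314


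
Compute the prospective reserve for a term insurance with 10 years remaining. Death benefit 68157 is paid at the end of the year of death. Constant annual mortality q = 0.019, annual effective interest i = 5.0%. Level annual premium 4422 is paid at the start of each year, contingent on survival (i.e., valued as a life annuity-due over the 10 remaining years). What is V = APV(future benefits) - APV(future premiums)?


v = 1/(1+i) = 0.952381
APV(future benefits) per unit = sum_{k=0}^{9} k_p_x * q * v^(k+1) = 0.135821
APV(future benefits) = 68157 * 0.135821 = 9257.1788
Life annuity-due factor ä_{x:10} = sum_{k=0}^{9} k_p_x * v^k = 7.505919
APV(future premiums) = 4422 * 7.505919 = 33191.1747
V = 9257.1788 - 33191.1747
= -23933.9959


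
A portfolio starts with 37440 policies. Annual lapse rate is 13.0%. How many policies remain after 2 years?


remaining = initial * (1 - lapse)^years
= 37440 * (1 - 0.13)^2
= 37440 * 0.7569
= 28338.336


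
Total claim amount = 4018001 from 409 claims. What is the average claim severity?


severity = total / number
= 4018001 / 409
= 9823.9633


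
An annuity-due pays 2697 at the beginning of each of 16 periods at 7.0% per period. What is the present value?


PV_due = PMT * (1-(1+i)^(-n))/i * (1+i)
PV_immediate = 25477.6113
PV_due = 25477.6113 * 1.07
= 27261.0441


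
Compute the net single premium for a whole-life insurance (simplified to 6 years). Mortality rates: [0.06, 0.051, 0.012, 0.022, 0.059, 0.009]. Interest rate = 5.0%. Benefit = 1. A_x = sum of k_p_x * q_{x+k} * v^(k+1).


v = 0.952381
Year 0: k_p_x=1.0, q=0.06, term=0.057143
Year 1: k_p_x=0.94, q=0.051, term=0.043483
Year 2: k_p_x=0.89206, q=0.012, term=0.009247
Year 3: k_p_x=0.881355, q=0.022, term=0.015952
Year 4: k_p_x=0.861965, q=0.059, term=0.039847
Year 5: k_p_x=0.81111, q=0.009, term=0.005447
A_x = 0.1711


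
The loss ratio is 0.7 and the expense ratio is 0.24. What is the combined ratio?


Combined ratio = loss ratio + expense ratio
= 0.7 + 0.24
= 0.94


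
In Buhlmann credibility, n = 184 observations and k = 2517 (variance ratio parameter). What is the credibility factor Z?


Z = n / (n + k)
= 184 / (184 + 2517)
= 184 / 2701
= 0.0681


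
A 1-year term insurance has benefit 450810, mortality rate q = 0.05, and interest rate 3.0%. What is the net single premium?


NSP = benefit * q * v
v = 1/(1+i) = 0.970874
NSP = 450810 * 0.05 * 0.970874
= 21883.9806


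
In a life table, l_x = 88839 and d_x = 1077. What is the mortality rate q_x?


q_x = d_x / l_x
= 1077 / 88839
= 0.0121


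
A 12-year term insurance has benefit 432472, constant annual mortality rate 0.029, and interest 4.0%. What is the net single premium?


NSP = benefit * sum_{k=0}^{n-1} k_p_x * q * v^(k+1)
With constant q=0.029, v=0.961538
Sum = 0.235882
NSP = 432472 * 0.235882
= 102012.3276


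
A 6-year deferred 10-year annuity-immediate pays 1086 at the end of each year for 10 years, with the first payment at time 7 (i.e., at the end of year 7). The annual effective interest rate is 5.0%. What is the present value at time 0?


PV at time 6 of the 10-year annuity-immediate:
a_n = 1086 * (1-(1+0.05)^(-10))/0.05 = 8385.8041
Discount back 6 years to time 0:
PV = 8385.8041 * (1+0.05)^(-6)
= 8385.8041 * 0.746215
= 6257.6162


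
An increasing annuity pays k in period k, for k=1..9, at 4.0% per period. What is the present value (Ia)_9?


(Ia)_n = sum_{k=1}^{n} k * v^k, v = 1/(1+i)
v = 0.961538
Sum computed term by term:
(Ia)_9 = 35.2366


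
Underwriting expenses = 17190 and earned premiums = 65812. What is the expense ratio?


Expense ratio = expenses / premiums
= 17190 / 65812
= 0.2612


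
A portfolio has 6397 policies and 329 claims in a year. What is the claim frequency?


frequency = claims / policies
= 329 / 6397
= 0.0514


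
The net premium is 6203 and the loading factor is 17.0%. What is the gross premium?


Gross = net * (1 + loading)
= 6203 * (1 + 0.17)
= 6203 * 1.17
= 7257.51


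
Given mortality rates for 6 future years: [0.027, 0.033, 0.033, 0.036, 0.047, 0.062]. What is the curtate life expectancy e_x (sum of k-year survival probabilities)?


e_x = sum_{k=1}^{n} k_p_x
k_p_x values:
  1_p_x = 0.973
  2_p_x = 0.940891
  3_p_x = 0.909842
  4_p_x = 0.877087
  5_p_x = 0.835864
  6_p_x = 0.784041
e_x = 5.3207


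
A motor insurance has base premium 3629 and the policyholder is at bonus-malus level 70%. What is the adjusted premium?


adjusted = base * BM_level / 100
= 3629 * 70 / 100
= 3629 * 0.7
= 2540.3


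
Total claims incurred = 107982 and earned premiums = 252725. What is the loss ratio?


Loss ratio = claims / premiums
= 107982 / 252725
= 0.4273


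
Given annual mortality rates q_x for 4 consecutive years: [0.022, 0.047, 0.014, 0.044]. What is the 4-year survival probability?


p_k = 1 - q_k for each year
Survival = product of (1 - q_k)
= 0.978 * 0.953 * 0.986 * 0.956
= 0.8786


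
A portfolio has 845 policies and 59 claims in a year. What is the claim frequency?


frequency = claims / policies
= 59 / 845
= 0.0698


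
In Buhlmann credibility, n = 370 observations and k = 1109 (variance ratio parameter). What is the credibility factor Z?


Z = n / (n + k)
= 370 / (370 + 1109)
= 370 / 1479
= 0.2502


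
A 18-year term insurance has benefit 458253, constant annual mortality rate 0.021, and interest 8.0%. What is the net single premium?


NSP = benefit * sum_{k=0}^{n-1} k_p_x * q * v^(k+1)
With constant q=0.021, v=0.925926
Sum = 0.17241
NSP = 458253 * 0.17241
= 79007.4591


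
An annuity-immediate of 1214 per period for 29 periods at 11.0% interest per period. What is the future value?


FV = PMT * ((1+i)^n - 1) / i
= 1214 * ((1.11)^29 - 1) / 0.11
= 1214 * (20.623691 - 1) / 0.11
= 216574.1854


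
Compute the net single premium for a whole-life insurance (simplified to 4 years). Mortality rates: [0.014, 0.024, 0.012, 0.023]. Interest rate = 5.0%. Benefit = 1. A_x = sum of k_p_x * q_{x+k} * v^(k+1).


v = 0.952381
Year 0: k_p_x=1.0, q=0.014, term=0.013333
Year 1: k_p_x=0.986, q=0.024, term=0.021464
Year 2: k_p_x=0.962336, q=0.012, term=0.009976
Year 3: k_p_x=0.950788, q=0.023, term=0.017991
A_x = 0.0628


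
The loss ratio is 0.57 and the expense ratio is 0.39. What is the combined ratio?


Combined ratio = loss ratio + expense ratio
= 0.57 + 0.39
= 0.96


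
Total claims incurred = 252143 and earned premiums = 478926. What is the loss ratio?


Loss ratio = claims / premiums
= 252143 / 478926
= 0.5265


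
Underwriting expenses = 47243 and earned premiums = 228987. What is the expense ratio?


Expense ratio = expenses / premiums
= 47243 / 228987
= 0.2063


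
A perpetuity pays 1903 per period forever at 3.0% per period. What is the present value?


PV = PMT / i
= 1903 / 0.03
= 63433.3333


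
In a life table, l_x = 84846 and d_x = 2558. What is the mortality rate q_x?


q_x = d_x / l_x
= 2558 / 84846
= 0.0301


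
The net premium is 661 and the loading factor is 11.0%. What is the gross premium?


Gross = net * (1 + loading)
= 661 * (1 + 0.11)
= 661 * 1.11
= 733.71


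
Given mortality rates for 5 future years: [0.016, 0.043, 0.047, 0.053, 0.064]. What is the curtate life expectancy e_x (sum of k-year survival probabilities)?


e_x = sum_{k=1}^{n} k_p_x
k_p_x values:
  1_p_x = 0.984
  2_p_x = 0.941688
  3_p_x = 0.897429
  4_p_x = 0.849865
  5_p_x = 0.795474
e_x = 4.4685


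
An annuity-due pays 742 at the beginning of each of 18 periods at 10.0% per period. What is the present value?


PV_due = PMT * (1-(1+i)^(-n))/i * (1+i)
PV_immediate = 6085.4478
PV_due = 6085.4478 * 1.1
= 6693.9926


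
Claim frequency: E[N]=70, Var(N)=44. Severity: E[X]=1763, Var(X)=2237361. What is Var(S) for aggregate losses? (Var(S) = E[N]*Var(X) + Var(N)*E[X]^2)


Var(S) = E[N]*Var(X) + Var(N)*E[X]^2
= 70*2237361 + 44*1763^2
= 156615270 + 136759436
= 2.9337e+08


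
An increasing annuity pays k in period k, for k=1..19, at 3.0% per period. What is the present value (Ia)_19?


(Ia)_n = sum_{k=1}^{n} k * v^k, v = 1/(1+i)
v = 0.970874
Sum computed term by term:
(Ia)_19 = 130.6026


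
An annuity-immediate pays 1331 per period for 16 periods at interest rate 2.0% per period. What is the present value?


PV = PMT * (1 - (1+i)^(-n)) / i
= 1331 * (1 - (1+0.02)^(-16)) / 0.02
= 1331 * (1 - 0.728446) / 0.02
= 1331 * 13.577709
= 18071.9311


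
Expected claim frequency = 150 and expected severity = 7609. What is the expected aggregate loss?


E[S] = E[N] * E[X]
= 150 * 7609
= 1.1414e+06


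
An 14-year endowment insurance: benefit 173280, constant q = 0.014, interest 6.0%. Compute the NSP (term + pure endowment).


Term component = 20880.1682
Pure endowment = 14_p_x * v^14 * benefit = 0.820875 * 0.442301 * 173280 = 62913.3969
NSP = 83793.565


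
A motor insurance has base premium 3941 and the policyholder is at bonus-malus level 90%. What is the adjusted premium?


adjusted = base * BM_level / 100
= 3941 * 90 / 100
= 3941 * 0.9
= 3546.9


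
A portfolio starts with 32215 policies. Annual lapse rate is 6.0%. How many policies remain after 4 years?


remaining = initial * (1 - lapse)^years
= 32215 * (1 - 0.06)^4
= 32215 * 0.780749
= 25151.8277


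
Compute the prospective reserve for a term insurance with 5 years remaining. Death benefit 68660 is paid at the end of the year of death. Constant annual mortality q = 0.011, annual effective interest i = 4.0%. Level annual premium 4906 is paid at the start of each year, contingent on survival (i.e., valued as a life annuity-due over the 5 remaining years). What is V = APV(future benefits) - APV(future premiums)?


v = 1/(1+i) = 0.961538
APV(future benefits) per unit = sum_{k=0}^{4} k_p_x * q * v^(k+1) = 0.047946
APV(future benefits) = 68660 * 0.047946 = 3291.9745
Life annuity-due factor ä_{x:5} = sum_{k=0}^{4} k_p_x * v^k = 4.533079
APV(future premiums) = 4906 * 4.533079 = 22239.2868
V = 3291.9745 - 22239.2868
= -18947.3123


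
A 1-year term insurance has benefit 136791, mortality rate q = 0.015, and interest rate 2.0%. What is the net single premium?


NSP = benefit * q * v
v = 1/(1+i) = 0.980392
NSP = 136791 * 0.015 * 0.980392
= 2011.6324


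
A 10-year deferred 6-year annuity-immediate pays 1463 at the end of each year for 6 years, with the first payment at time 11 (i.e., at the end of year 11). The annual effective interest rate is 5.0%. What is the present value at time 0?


PV at time 10 of the 6-year annuity-immediate:
a_n = 1463 * (1-(1+0.05)^(-6))/0.05 = 7425.7375
Discount back 10 years to time 0:
PV = 7425.7375 * (1+0.05)^(-10)
= 7425.7375 * 0.613913
= 4558.7587


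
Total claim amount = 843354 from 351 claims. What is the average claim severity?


severity = total / number
= 843354 / 351
= 2402.7179


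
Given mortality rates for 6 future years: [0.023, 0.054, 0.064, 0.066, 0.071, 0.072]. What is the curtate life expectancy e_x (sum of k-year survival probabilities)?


e_x = sum_{k=1}^{n} k_p_x
k_p_x values:
  1_p_x = 0.977
  2_p_x = 0.924242
  3_p_x = 0.865091
  4_p_x = 0.807995
  5_p_x = 0.750627
  6_p_x = 0.696582
e_x = 5.0215


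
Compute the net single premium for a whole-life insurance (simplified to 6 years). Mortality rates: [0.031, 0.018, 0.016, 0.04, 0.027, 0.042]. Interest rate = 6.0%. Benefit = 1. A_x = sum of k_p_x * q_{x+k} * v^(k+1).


v = 0.943396
Year 0: k_p_x=1.0, q=0.031, term=0.029245
Year 1: k_p_x=0.969, q=0.018, term=0.015523
Year 2: k_p_x=0.951558, q=0.016, term=0.012783
Year 3: k_p_x=0.936333, q=0.04, term=0.029667
Year 4: k_p_x=0.89888, q=0.027, term=0.018136
Year 5: k_p_x=0.87461, q=0.042, term=0.025896
A_x = 0.1312


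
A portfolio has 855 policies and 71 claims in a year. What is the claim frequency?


frequency = claims / policies
= 71 / 855
= 0.083


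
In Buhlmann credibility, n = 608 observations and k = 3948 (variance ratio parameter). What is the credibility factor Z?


Z = n / (n + k)
= 608 / (608 + 3948)
= 608 / 4556
= 0.1335


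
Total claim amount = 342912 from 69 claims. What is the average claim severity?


severity = total / number
= 342912 / 69
= 4969.7391


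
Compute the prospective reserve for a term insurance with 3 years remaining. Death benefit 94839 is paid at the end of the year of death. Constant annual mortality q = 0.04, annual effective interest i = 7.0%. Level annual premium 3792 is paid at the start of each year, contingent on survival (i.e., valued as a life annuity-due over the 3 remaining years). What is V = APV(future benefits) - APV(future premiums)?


v = 1/(1+i) = 0.934579
APV(future benefits) per unit = sum_{k=0}^{2} k_p_x * q * v^(k+1) = 0.101015
APV(future benefits) = 94839 * 0.101015 = 9580.1834
Life annuity-due factor ä_{x:3} = sum_{k=0}^{2} k_p_x * v^k = 2.702157
APV(future premiums) = 3792 * 2.702157 = 10246.5808
V = 9580.1834 - 10246.5808
= -666.3975


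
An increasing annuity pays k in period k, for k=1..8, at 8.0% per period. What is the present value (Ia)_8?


(Ia)_n = sum_{k=1}^{n} k * v^k, v = 1/(1+i)
v = 0.925926
Sum computed term by term:
(Ia)_8 = 23.5527


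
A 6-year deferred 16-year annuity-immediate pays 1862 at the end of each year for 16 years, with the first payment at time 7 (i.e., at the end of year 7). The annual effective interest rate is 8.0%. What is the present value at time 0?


PV at time 6 of the 16-year annuity-immediate:
a_n = 1862 * (1-(1+0.08)^(-16))/0.08 = 16481.2494
Discount back 6 years to time 0:
PV = 16481.2494 * (1+0.08)^(-6)
= 16481.2494 * 0.63017
= 10385.9828


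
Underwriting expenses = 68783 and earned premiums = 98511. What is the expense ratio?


Expense ratio = expenses / premiums
= 68783 / 98511
= 0.6982


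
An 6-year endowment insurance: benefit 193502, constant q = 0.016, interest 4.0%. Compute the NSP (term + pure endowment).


Term component = 15623.0657
Pure endowment = 6_p_x * v^6 * benefit = 0.907759 * 0.790315 * 193502 = 138821.2699
NSP = 154444.3357


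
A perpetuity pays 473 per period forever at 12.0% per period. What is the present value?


PV = PMT / i
= 473 / 0.12
= 3941.6667


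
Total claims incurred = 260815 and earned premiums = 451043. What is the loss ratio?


Loss ratio = claims / premiums
= 260815 / 451043
= 0.5782


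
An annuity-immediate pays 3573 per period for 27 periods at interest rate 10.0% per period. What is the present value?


PV = PMT * (1 - (1+i)^(-n)) / i
= 3573 * (1 - (1+0.1)^(-27)) / 0.1
= 3573 * (1 - 0.076278) / 0.1
= 3573 * 9.237223
= 33004.5983


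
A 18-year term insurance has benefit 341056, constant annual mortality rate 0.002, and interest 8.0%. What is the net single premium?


NSP = benefit * sum_{k=0}^{n-1} k_p_x * q * v^(k+1)
With constant q=0.002, v=0.925926
Sum = 0.018503
NSP = 341056 * 0.018503
= 6310.4378


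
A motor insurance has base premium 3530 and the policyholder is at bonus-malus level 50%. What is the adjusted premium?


adjusted = base * BM_level / 100
= 3530 * 50 / 100
= 3530 * 0.5
= 1765.0


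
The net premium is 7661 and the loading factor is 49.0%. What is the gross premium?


Gross = net * (1 + loading)
= 7661 * (1 + 0.49)
= 7661 * 1.49
= 11414.89


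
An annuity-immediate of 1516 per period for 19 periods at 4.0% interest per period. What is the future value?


FV = PMT * ((1+i)^n - 1) / i
= 1516 * ((1.04)^19 - 1) / 0.04
= 1516 * (2.106849 - 1) / 0.04
= 41949.5838


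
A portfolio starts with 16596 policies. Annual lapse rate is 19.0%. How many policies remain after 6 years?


remaining = initial * (1 - lapse)^years
= 16596 * (1 - 0.19)^6
= 16596 * 0.28243
= 4687.2006


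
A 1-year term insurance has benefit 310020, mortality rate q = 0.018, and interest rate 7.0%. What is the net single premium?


NSP = benefit * q * v
v = 1/(1+i) = 0.934579
NSP = 310020 * 0.018 * 0.934579
= 5215.2897


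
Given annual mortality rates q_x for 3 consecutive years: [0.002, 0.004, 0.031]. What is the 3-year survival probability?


p_k = 1 - q_k for each year
Survival = product of (1 - q_k)
= 0.998 * 0.996 * 0.969
= 0.9632


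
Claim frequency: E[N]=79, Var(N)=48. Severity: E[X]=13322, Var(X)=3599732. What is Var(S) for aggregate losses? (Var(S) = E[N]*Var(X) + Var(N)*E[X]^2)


Var(S) = E[N]*Var(X) + Var(N)*E[X]^2
= 79*3599732 + 48*13322^2
= 284378828 + 8518832832
= 8.8032e+09


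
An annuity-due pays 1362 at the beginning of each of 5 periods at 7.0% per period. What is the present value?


PV_due = PMT * (1-(1+i)^(-n))/i * (1+i)
PV_immediate = 5584.4689
PV_due = 5584.4689 * 1.07
= 5975.3817


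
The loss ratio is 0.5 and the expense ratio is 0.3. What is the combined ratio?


Combined ratio = loss ratio + expense ratio
= 0.5 + 0.3
= 0.8


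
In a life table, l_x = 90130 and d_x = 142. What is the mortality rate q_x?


q_x = d_x / l_x
= 142 / 90130
= 0.0016


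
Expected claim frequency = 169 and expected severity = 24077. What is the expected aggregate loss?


E[S] = E[N] * E[X]
= 169 * 24077
= 4.0690e+06


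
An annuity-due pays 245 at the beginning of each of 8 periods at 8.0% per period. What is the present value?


PV_due = PMT * (1-(1+i)^(-n))/i * (1+i)
PV_immediate = 1407.9265
PV_due = 1407.9265 * 1.08
= 1520.5607


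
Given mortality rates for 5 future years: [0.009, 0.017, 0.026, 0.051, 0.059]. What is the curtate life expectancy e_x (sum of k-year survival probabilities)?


e_x = sum_{k=1}^{n} k_p_x
k_p_x values:
  1_p_x = 0.991
  2_p_x = 0.974153
  3_p_x = 0.948825
  4_p_x = 0.900435
  5_p_x = 0.847309
e_x = 4.6617


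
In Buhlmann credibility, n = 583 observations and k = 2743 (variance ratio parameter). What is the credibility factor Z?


Z = n / (n + k)
= 583 / (583 + 2743)
= 583 / 3326
= 0.1753


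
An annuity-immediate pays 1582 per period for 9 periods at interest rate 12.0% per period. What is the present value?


PV = PMT * (1 - (1+i)^(-n)) / i
= 1582 * (1 - (1+0.12)^(-9)) / 0.12
= 1582 * (1 - 0.36061) / 0.12
= 1582 * 5.32825
= 8429.2912


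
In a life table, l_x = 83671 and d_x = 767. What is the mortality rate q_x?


q_x = d_x / l_x
= 767 / 83671
= 0.0092


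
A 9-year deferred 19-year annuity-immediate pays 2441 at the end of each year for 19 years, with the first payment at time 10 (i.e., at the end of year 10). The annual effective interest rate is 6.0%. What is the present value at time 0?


PV at time 9 of the 19-year annuity-immediate:
a_n = 2441 * (1-(1+0.06)^(-19))/0.06 = 27236.9624
Discount back 9 years to time 0:
PV = 27236.9624 * (1+0.06)^(-9)
= 27236.9624 * 0.591898
= 16121.5162


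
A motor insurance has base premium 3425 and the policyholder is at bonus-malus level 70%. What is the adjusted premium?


adjusted = base * BM_level / 100
= 3425 * 70 / 100
= 3425 * 0.7
= 2397.5


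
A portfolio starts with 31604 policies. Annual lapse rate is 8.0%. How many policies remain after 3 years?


remaining = initial * (1 - lapse)^years
= 31604 * (1 - 0.08)^3
= 31604 * 0.778688
= 24609.6556


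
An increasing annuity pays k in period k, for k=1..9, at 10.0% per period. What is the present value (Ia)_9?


(Ia)_n = sum_{k=1}^{n} k * v^k, v = 1/(1+i)
v = 0.909091
Sum computed term by term:
(Ia)_9 = 25.1805


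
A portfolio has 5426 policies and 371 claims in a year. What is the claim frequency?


frequency = claims / policies
= 371 / 5426
= 0.0684


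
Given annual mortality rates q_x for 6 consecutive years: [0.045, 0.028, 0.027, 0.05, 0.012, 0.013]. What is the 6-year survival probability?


p_k = 1 - q_k for each year
Survival = product of (1 - q_k)
= 0.955 * 0.972 * 0.973 * 0.95 * 0.988 * 0.987
= 0.8367


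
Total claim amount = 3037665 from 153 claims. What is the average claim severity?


severity = total / number
= 3037665 / 153
= 19854.0196


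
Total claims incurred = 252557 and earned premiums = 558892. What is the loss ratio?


Loss ratio = claims / premiums
= 252557 / 558892
= 0.4519


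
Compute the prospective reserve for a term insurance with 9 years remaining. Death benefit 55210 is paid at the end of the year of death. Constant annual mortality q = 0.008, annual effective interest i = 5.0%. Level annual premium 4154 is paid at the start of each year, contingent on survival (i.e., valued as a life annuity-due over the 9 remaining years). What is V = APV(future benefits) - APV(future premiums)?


v = 1/(1+i) = 0.952381
APV(future benefits) per unit = sum_{k=0}^{8} k_p_x * q * v^(k+1) = 0.05522
APV(future benefits) = 55210 * 0.05522 = 3048.6973
Life annuity-due factor ä_{x:9} = sum_{k=0}^{8} k_p_x * v^k = 7.247628
APV(future premiums) = 4154 * 7.247628 = 30106.6448
V = 3048.6973 - 30106.6448
= -27057.9475


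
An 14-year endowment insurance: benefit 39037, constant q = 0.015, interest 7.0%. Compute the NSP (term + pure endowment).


Term component = 4726.7459
Pure endowment = 14_p_x * v^14 * benefit = 0.809296 * 0.387817 * 39037 = 12252.1068
NSP = 16978.8527


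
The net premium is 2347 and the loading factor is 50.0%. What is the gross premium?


Gross = net * (1 + loading)
= 2347 * (1 + 0.5)
= 2347 * 1.5
= 3520.5


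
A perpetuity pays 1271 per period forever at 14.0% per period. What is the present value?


PV = PMT / i
= 1271 / 0.14
= 9078.5714


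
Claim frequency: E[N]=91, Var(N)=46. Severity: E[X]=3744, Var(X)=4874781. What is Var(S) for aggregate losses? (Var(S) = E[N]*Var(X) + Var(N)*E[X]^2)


Var(S) = E[N]*Var(X) + Var(N)*E[X]^2
= 91*4874781 + 46*3744^2
= 443605071 + 644806656
= 1.0884e+09


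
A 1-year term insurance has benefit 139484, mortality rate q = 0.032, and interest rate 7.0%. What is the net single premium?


NSP = benefit * q * v
v = 1/(1+i) = 0.934579
NSP = 139484 * 0.032 * 0.934579
= 4171.4841


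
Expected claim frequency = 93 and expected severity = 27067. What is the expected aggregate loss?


E[S] = E[N] * E[X]
= 93 * 27067
= 2.5172e+06


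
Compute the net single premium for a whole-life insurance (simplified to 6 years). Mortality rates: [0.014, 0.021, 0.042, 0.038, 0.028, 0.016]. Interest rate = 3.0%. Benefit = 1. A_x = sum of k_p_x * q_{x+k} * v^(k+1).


v = 0.970874
Year 0: k_p_x=1.0, q=0.014, term=0.013592
Year 1: k_p_x=0.986, q=0.021, term=0.019517
Year 2: k_p_x=0.965294, q=0.042, term=0.037102
Year 3: k_p_x=0.924752, q=0.038, term=0.031222
Year 4: k_p_x=0.889611, q=0.028, term=0.021487
Year 5: k_p_x=0.864702, q=0.016, term=0.011587
A_x = 0.1345


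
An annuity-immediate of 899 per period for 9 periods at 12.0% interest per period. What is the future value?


FV = PMT * ((1+i)^n - 1) / i
= 899 * ((1.12)^9 - 1) / 0.12
= 899 * (2.773079 - 1) / 0.12
= 13283.315


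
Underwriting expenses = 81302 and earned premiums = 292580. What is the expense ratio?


Expense ratio = expenses / premiums
= 81302 / 292580
= 0.2779


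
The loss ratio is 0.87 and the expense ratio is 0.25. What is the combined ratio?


Combined ratio = loss ratio + expense ratio
= 0.87 + 0.25
= 1.12


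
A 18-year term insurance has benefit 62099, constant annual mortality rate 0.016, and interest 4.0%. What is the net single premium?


NSP = benefit * sum_{k=0}^{n-1} k_p_x * q * v^(k+1)
With constant q=0.016, v=0.961538
Sum = 0.180216
NSP = 62099 * 0.180216
= 11191.2603


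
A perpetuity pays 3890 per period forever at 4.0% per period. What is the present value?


PV = PMT / i
= 3890 / 0.04
= 97250.0


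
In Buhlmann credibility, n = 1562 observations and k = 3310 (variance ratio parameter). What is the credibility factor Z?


Z = n / (n + k)
= 1562 / (1562 + 3310)
= 1562 / 4872
= 0.3206


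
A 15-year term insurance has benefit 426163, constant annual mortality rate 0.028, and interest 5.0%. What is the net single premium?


NSP = benefit * sum_{k=0}^{n-1} k_p_x * q * v^(k+1)
With constant q=0.028, v=0.952381
Sum = 0.246198
NSP = 426163 * 0.246198
= 104920.4952


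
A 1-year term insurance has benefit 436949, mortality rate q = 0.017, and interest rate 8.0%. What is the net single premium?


NSP = benefit * q * v
v = 1/(1+i) = 0.925926
NSP = 436949 * 0.017 * 0.925926
= 6877.9009


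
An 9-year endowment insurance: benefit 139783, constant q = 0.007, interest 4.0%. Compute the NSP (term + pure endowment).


Term component = 7087.8852
Pure endowment = 9_p_x * v^9 * benefit = 0.938735 * 0.702587 * 139783 = 92192.9135
NSP = 99280.7987


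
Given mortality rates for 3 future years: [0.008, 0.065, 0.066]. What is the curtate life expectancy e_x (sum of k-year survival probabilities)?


e_x = sum_{k=1}^{n} k_p_x
k_p_x values:
  1_p_x = 0.992
  2_p_x = 0.92752
  3_p_x = 0.866304
e_x = 2.7858


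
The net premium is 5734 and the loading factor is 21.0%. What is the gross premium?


Gross = net * (1 + loading)
= 5734 * (1 + 0.21)
= 5734 * 1.21
= 6938.14


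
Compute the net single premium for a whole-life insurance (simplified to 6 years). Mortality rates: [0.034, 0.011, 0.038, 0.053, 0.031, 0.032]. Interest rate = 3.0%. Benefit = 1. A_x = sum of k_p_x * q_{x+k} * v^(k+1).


v = 0.970874
Year 0: k_p_x=1.0, q=0.034, term=0.03301
Year 1: k_p_x=0.966, q=0.011, term=0.010016
Year 2: k_p_x=0.955374, q=0.038, term=0.033223
Year 3: k_p_x=0.91907, q=0.053, term=0.043279
Year 4: k_p_x=0.870359, q=0.031, term=0.023274
Year 5: k_p_x=0.843378, q=0.032, term=0.022602
A_x = 0.1654


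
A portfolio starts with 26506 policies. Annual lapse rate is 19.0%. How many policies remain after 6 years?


remaining = initial * (1 - lapse)^years
= 26506 * (1 - 0.19)^6
= 26506 * 0.28243
= 7486.0773


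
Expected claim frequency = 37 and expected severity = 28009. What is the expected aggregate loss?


E[S] = E[N] * E[X]
= 37 * 28009
= 1.0363e+06


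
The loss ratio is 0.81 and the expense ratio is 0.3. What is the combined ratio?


Combined ratio = loss ratio + expense ratio
= 0.81 + 0.3
= 1.11


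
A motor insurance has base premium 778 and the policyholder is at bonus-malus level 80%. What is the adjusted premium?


adjusted = base * BM_level / 100
= 778 * 80 / 100
= 778 * 0.8
= 622.4


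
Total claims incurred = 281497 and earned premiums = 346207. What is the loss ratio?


Loss ratio = claims / premiums
= 281497 / 346207
= 0.8131


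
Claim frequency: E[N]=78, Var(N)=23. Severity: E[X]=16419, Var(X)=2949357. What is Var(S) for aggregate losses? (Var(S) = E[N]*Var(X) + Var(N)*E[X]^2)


Var(S) = E[N]*Var(X) + Var(N)*E[X]^2
= 78*2949357 + 23*16419^2
= 230049846 + 6200421903
= 6.4305e+09


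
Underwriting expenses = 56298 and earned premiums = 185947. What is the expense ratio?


Expense ratio = expenses / premiums
= 56298 / 185947
= 0.3028


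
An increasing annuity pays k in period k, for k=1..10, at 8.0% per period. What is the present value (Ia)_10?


(Ia)_n = sum_{k=1}^{n} k * v^k, v = 1/(1+i)
v = 0.925926
Sum computed term by term:
(Ia)_10 = 32.6869


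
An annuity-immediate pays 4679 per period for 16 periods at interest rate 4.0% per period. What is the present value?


PV = PMT * (1 - (1+i)^(-n)) / i
= 4679 * (1 - (1+0.04)^(-16)) / 0.04
= 4679 * (1 - 0.533908) / 0.04
= 4679 * 11.652296
= 54521.0911


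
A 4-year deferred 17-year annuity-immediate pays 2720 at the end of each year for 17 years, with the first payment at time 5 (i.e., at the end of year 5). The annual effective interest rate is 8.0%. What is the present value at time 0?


PV at time 4 of the 17-year annuity-immediate:
a_n = 2720 * (1-(1+0.08)^(-17))/0.08 = 24810.8557
Discount back 4 years to time 0:
PV = 24810.8557 * (1+0.08)^(-4)
= 24810.8557 * 0.73503
= 18236.7196


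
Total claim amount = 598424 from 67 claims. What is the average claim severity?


severity = total / number
= 598424 / 67
= 8931.7015


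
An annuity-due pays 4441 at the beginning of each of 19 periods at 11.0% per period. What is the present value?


PV_due = PMT * (1-(1+i)^(-n))/i * (1+i)
PV_immediate = 34814.3056
PV_due = 34814.3056 * 1.11
= 38643.8792


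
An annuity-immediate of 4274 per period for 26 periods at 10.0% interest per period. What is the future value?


FV = PMT * ((1+i)^n - 1) / i
= 4274 * ((1.1)^26 - 1) / 0.1
= 4274 * (11.918177 - 1) / 0.1
= 466642.8652


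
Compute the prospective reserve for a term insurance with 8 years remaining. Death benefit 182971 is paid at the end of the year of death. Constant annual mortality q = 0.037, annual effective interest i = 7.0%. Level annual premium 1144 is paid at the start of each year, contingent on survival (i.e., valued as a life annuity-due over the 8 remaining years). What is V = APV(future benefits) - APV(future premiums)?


v = 1/(1+i) = 0.934579
APV(future benefits) per unit = sum_{k=0}^{7} k_p_x * q * v^(k+1) = 0.196941
APV(future benefits) = 182971 * 0.196941 = 36034.5366
Life annuity-due factor ä_{x:8} = sum_{k=0}^{7} k_p_x * v^k = 5.695328
APV(future premiums) = 1144 * 5.695328 = 6515.4551
V = 36034.5366 - 6515.4551
= 29519.0814


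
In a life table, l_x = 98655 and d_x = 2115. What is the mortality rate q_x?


q_x = d_x / l_x
= 2115 / 98655
= 0.0214


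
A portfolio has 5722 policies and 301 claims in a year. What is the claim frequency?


frequency = claims / policies
= 301 / 5722
= 0.0526


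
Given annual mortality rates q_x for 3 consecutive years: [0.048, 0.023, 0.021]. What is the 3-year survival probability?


p_k = 1 - q_k for each year
Survival = product of (1 - q_k)
= 0.952 * 0.977 * 0.979
= 0.9106


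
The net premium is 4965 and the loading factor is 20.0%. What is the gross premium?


Gross = net * (1 + loading)
= 4965 * (1 + 0.2)
= 4965 * 1.2
= 5958.0


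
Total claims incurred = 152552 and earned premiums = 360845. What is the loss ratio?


Loss ratio = claims / premiums
= 152552 / 360845
= 0.4228


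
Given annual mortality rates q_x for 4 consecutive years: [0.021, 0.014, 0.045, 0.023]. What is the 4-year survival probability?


p_k = 1 - q_k for each year
Survival = product of (1 - q_k)
= 0.979 * 0.986 * 0.955 * 0.977
= 0.9007


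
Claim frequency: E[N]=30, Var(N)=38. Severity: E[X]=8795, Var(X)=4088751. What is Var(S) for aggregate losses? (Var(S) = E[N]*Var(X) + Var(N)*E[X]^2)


Var(S) = E[N]*Var(X) + Var(N)*E[X]^2
= 30*4088751 + 38*8795^2
= 122662530 + 2939376950
= 3.0620e+09


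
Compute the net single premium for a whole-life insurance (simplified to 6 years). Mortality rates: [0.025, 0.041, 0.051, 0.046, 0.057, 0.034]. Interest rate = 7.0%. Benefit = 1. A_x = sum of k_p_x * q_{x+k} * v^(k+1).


v = 0.934579
Year 0: k_p_x=1.0, q=0.025, term=0.023364
Year 1: k_p_x=0.975, q=0.041, term=0.034916
Year 2: k_p_x=0.935025, q=0.051, term=0.038926
Year 3: k_p_x=0.887339, q=0.046, term=0.03114
Year 4: k_p_x=0.846521, q=0.057, term=0.034403
Year 5: k_p_x=0.798269, q=0.034, term=0.018085
A_x = 0.1808


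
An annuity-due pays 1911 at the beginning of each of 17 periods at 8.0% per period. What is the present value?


PV_due = PMT * (1-(1+i)^(-n))/i * (1+i)
PV_immediate = 17431.4504
PV_due = 17431.4504 * 1.08
= 18825.9665


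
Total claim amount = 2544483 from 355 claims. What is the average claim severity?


severity = total / number
= 2544483 / 355
= 7167.5577


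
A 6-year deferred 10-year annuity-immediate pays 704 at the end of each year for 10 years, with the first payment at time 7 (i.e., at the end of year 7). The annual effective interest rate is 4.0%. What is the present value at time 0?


PV at time 6 of the 10-year annuity-immediate:
a_n = 704 * (1-(1+0.04)^(-10))/0.04 = 5710.0706
Discount back 6 years to time 0:
PV = 5710.0706 * (1+0.04)^(-6)
= 5710.0706 * 0.790315
= 4512.7518


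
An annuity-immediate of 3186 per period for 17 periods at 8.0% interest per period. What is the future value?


FV = PMT * ((1+i)^n - 1) / i
= 3186 * ((1.08)^17 - 1) / 0.08
= 3186 * (3.700018 - 1) / 0.08
= 107528.219


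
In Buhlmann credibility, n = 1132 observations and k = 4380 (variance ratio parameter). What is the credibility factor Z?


Z = n / (n + k)
= 1132 / (1132 + 4380)
= 1132 / 5512
= 0.2054


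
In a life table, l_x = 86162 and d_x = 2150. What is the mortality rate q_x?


q_x = d_x / l_x
= 2150 / 86162
= 0.025
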